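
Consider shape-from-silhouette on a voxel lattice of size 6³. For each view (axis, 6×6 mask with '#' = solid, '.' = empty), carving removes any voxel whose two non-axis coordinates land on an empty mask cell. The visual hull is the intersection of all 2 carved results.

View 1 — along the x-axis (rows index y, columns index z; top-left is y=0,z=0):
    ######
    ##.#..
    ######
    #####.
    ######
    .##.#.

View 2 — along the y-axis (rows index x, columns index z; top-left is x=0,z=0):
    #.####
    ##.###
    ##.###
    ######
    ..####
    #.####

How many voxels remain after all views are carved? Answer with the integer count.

start: 6×6×6 = 216 voxels
V1 x: intersect with YZ mask (29 set) -- 174 left
V2 y: intersect with XZ mask (30 set) -- 141 left

|visual hull| = 141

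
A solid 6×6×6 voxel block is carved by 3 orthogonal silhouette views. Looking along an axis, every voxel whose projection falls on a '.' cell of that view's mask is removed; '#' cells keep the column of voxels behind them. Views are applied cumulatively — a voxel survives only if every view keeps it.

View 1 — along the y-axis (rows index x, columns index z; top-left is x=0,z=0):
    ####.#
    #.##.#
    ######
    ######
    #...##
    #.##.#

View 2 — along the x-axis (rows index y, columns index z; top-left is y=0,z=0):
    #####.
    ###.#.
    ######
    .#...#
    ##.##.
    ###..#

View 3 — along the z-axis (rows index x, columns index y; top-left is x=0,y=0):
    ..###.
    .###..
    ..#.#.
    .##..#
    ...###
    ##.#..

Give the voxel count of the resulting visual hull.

|visual hull| = 52

start: 6×6×6 = 216 voxels
step 1: project along y, AND mask (28/36) → |grid| = 168
step 2: project along x, AND mask (25/36) → |grid| = 113
step 3: project along z, AND mask (17/36) → |grid| = 52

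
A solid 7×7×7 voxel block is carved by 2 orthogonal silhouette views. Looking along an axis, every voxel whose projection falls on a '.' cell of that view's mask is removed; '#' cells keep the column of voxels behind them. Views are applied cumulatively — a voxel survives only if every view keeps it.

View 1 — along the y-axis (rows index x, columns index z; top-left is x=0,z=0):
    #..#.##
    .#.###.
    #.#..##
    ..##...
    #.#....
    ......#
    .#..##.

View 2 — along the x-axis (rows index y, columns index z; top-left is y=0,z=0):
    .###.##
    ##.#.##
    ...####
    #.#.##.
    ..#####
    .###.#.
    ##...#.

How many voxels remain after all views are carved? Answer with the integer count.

start: 7×7×7 = 343 voxels
carve view 1 (along y, XZ-mask fill 20/49): 140 voxels remain
carve view 2 (along x, YZ-mask fill 30/49): 90 voxels remain

90 voxels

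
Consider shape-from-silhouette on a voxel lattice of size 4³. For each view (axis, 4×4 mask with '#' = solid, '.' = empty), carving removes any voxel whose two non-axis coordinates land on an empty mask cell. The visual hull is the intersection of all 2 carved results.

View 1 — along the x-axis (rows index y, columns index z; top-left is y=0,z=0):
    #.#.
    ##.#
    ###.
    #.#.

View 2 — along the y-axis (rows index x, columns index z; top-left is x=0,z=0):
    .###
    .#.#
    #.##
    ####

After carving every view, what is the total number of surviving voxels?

full grid |V| = 64
  1. axis=0 (YZ plane), |mask|=10  ⇒  voxels=40
  2. axis=1 (XZ plane), |mask|=12  ⇒  voxels=27

remaining voxels: 27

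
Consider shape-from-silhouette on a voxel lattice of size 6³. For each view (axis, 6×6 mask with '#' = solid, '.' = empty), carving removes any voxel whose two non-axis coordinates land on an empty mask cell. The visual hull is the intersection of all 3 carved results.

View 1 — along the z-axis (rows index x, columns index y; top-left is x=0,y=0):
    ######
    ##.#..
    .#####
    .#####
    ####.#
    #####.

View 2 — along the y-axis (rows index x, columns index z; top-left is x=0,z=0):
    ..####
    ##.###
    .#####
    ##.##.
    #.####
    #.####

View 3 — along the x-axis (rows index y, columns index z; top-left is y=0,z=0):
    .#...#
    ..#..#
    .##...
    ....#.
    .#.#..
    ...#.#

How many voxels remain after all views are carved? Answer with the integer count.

initial block: 6^3 = 216
V1 z: intersect with XY mask (29 set) -- 174 left
V2 y: intersect with XZ mask (28 set) -- 134 left
V3 x: intersect with YZ mask (11 set) -- 39 left

39 voxels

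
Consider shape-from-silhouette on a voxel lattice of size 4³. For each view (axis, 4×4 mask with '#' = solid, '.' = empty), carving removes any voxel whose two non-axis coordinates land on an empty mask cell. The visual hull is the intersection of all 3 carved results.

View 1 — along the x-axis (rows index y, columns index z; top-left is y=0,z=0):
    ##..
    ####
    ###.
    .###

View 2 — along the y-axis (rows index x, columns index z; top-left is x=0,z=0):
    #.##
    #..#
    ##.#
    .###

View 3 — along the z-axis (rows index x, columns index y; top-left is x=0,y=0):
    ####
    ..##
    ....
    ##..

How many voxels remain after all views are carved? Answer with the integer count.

initial block: 4^3 = 64
  1. axis=0 (YZ plane), |mask|=12  ⇒  voxels=48
  2. axis=1 (XZ plane), |mask|=11  ⇒  voxels=31
  3. axis=2 (XY plane), |mask|=8  ⇒  voxels=14

|visual hull| = 14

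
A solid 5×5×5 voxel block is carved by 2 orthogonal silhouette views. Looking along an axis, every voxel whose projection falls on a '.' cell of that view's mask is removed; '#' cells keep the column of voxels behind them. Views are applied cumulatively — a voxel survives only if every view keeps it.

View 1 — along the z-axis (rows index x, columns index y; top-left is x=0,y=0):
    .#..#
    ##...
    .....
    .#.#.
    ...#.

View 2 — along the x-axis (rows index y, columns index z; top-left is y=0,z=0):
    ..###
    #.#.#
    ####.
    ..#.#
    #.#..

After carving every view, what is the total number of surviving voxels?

full grid |V| = 125
after view 1 [z-axis, 7 of 25 cells solid] → remaining = 35
after view 2 [x-axis, 14 of 25 cells solid] → remaining = 18

|visual hull| = 18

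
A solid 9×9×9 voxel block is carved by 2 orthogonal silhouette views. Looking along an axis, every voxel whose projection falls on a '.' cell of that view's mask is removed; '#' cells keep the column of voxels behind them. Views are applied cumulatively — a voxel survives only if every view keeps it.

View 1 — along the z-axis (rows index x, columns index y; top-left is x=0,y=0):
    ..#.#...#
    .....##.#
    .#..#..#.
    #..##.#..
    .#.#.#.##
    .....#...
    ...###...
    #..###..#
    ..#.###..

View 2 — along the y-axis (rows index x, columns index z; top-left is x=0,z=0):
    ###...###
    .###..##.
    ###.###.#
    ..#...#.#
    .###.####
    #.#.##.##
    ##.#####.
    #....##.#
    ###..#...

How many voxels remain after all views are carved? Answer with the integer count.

initial block: 9^3 = 729
  1. axis=2 (XY plane), |mask|=31  ⇒  voxels=279
  2. axis=1 (XZ plane), |mask|=49  ⇒  voxels=164

164 voxels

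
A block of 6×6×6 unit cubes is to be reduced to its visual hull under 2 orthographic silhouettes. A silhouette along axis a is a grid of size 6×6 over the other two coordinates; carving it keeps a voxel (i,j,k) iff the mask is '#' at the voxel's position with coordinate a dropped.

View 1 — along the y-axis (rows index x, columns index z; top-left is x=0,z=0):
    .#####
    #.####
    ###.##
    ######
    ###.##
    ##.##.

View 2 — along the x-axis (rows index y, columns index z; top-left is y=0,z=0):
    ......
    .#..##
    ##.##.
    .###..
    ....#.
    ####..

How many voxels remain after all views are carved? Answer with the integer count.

remaining voxels: 75

start: 6×6×6 = 216 voxels
  1. axis=1 (XZ plane), |mask|=30  ⇒  voxels=180
  2. axis=0 (YZ plane), |mask|=15  ⇒  voxels=75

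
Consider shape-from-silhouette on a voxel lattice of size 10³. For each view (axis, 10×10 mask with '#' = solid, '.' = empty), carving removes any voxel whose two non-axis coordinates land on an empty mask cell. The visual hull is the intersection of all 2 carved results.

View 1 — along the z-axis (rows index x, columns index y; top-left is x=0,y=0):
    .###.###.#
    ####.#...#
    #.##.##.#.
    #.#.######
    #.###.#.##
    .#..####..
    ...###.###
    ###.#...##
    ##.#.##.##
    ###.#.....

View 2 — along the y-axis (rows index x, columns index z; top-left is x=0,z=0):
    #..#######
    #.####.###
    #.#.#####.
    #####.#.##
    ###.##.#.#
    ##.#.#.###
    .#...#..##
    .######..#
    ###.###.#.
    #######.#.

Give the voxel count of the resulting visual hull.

|visual hull| = 441

before carving: 1000 voxels (10×10×10)
carve view 1 (along z, XY-mask fill 62/100): 620 voxels remain
carve view 2 (along y, XZ-mask fill 71/100): 441 voxels remain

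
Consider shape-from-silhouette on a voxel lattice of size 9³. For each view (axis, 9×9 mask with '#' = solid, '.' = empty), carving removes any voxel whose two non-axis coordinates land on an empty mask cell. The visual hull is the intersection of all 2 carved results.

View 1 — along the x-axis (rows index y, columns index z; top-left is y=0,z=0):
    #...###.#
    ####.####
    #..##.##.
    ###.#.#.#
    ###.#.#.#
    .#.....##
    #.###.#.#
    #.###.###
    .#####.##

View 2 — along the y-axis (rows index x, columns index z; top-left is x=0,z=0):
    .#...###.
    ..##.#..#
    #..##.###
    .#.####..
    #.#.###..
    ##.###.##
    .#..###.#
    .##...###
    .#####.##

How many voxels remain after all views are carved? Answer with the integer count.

initial block: 9^3 = 729
V1 x: intersect with YZ mask (53 set) -- 477 left
V2 y: intersect with XZ mask (48 set) -- 278 left

voxel count = 278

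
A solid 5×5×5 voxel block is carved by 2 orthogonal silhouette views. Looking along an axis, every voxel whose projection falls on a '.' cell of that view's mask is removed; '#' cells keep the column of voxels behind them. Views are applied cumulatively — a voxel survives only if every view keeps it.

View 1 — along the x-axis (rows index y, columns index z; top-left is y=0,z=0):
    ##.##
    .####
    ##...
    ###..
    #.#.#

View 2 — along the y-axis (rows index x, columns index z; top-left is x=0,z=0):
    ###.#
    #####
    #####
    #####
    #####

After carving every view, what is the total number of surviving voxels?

full grid |V| = 125
[1] x-view keeps 16 columns → grid now 80
[2] y-view keeps 24 columns → grid now 78

voxel count = 78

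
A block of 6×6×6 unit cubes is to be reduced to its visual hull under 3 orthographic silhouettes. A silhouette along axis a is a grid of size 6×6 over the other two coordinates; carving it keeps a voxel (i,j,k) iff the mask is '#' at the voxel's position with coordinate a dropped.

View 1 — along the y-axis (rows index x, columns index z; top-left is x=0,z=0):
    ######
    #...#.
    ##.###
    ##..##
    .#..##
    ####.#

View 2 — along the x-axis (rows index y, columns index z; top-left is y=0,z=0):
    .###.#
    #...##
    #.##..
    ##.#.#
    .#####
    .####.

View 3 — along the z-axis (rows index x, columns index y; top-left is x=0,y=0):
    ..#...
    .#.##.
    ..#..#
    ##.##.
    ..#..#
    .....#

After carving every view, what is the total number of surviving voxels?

|visual hull| = 28

start: 6×6×6 = 216 voxels
V1 y: intersect with XZ mask (25 set) -- 150 left
V2 x: intersect with YZ mask (23 set) -- 93 left
V3 z: intersect with XY mask (13 set) -- 28 left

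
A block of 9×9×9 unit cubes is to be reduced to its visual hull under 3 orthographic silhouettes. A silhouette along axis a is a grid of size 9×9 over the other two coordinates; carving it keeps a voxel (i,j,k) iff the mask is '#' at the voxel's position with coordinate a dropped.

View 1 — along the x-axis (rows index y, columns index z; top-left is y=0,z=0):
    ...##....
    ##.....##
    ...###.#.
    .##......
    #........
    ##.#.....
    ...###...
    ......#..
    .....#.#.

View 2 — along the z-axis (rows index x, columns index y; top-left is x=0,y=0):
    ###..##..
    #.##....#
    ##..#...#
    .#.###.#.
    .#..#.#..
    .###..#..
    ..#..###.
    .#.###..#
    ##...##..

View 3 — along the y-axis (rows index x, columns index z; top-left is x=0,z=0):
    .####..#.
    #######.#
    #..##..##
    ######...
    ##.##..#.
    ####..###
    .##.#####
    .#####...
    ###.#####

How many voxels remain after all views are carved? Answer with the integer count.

71 voxels

full grid |V| = 729
  1. axis=0 (YZ plane), |mask|=22  ⇒  voxels=198
  2. axis=2 (XY plane), |mask|=38  ⇒  voxels=102
  3. axis=1 (XZ plane), |mask|=56  ⇒  voxels=71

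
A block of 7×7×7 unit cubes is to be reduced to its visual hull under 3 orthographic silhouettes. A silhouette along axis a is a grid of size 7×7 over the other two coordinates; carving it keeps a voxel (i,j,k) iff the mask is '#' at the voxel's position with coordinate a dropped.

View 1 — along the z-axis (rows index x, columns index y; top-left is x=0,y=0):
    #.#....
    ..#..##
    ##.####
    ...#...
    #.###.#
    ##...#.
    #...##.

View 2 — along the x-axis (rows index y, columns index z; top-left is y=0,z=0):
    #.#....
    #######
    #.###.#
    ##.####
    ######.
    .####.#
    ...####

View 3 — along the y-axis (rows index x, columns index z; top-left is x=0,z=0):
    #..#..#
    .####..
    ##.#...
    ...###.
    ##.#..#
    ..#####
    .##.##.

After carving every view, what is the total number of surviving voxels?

60 voxels

before carving: 343 voxels (7×7×7)
step 1: project along z, AND mask (23/49) → |grid| = 161
step 2: project along x, AND mask (35/49) → |grid| = 107
step 3: project along y, AND mask (26/49) → |grid| = 60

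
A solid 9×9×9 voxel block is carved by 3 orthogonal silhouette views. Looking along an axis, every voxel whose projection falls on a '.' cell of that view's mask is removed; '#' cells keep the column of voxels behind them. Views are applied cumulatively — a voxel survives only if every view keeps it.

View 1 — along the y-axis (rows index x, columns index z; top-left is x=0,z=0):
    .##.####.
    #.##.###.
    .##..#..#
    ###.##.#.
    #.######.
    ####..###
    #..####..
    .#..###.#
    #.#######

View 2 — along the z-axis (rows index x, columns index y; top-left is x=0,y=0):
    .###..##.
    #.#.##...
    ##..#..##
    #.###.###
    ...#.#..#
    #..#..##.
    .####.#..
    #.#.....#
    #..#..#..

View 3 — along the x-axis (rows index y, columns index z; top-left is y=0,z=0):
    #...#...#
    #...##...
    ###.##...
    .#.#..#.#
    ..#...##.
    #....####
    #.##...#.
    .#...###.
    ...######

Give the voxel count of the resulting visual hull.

full grid |V| = 729
after view 1 [y-axis, 54 of 81 cells solid] → remaining = 486
after view 2 [z-axis, 39 of 81 cells solid] → remaining = 229
after view 3 [x-axis, 37 of 81 cells solid] → remaining = 105

105 voxels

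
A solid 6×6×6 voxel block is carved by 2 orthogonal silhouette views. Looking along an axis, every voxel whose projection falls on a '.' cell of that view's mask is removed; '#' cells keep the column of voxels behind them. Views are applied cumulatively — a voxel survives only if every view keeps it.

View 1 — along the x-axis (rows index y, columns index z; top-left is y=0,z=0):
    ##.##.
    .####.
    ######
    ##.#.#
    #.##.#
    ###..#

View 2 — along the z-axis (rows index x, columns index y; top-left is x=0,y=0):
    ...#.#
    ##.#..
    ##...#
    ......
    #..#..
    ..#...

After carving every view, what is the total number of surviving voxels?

full grid |V| = 216
V1 x: intersect with YZ mask (26 set) -- 156 left
V2 z: intersect with XY mask (11 set) -- 46 left

|visual hull| = 46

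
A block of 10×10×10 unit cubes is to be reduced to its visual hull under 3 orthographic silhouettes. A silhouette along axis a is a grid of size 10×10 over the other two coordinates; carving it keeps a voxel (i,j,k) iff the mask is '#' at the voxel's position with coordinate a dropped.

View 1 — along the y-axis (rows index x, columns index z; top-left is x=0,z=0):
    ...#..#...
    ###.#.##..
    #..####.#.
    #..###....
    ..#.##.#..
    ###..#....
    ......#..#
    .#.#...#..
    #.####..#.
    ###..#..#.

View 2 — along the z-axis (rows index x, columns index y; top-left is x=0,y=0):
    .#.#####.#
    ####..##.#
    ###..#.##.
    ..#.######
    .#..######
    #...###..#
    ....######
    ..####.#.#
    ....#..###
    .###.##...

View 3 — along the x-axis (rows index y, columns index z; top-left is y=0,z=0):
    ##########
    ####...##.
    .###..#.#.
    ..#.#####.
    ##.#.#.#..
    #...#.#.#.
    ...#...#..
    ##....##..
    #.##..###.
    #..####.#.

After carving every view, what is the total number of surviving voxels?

|visual hull| = 128

start: 10×10×10 = 1000 voxels
  1. axis=1 (XZ plane), |mask|=42  ⇒  voxels=420
  2. axis=2 (XY plane), |mask|=60  ⇒  voxels=247
  3. axis=0 (YZ plane), |mask|=54  ⇒  voxels=128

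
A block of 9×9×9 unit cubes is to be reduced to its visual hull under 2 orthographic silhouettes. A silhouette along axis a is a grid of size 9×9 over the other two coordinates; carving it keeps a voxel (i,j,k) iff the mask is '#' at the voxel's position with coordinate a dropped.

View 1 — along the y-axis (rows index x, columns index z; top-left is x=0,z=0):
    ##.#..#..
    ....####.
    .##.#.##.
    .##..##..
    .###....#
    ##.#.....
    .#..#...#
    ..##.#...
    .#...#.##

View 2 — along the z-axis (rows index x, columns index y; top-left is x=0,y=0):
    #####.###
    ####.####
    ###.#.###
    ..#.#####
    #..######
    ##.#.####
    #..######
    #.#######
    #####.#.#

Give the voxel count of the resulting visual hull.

full grid |V| = 729
  1. axis=1 (XZ plane), |mask|=34  ⇒  voxels=306
  2. axis=2 (XY plane), |mask|=65  ⇒  voxels=245

voxel count = 245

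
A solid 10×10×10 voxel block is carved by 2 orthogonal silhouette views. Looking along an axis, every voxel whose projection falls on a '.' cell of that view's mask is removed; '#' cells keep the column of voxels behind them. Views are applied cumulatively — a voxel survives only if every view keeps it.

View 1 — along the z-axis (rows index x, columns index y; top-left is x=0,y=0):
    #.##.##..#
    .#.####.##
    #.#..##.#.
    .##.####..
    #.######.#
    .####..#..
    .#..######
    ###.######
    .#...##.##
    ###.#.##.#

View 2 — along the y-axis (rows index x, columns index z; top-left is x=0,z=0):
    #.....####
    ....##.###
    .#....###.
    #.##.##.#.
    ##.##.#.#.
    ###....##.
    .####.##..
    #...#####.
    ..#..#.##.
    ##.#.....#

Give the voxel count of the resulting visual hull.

338 voxels

start: 10×10×10 = 1000 voxels
V1 z: intersect with XY mask (65 set) -- 650 left
V2 y: intersect with XZ mask (51 set) -- 338 left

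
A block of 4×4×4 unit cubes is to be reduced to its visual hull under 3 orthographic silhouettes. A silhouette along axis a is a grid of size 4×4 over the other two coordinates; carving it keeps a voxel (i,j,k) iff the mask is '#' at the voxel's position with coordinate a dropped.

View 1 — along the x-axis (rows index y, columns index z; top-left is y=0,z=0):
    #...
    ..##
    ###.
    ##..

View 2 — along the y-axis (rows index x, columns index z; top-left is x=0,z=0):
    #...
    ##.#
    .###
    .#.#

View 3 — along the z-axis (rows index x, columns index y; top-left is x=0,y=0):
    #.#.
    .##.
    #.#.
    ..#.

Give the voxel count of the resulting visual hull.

start: 4×4×4 = 64 voxels
after view 1 [x-axis, 8 of 16 cells solid] → remaining = 32
after view 2 [y-axis, 9 of 16 cells solid] → remaining = 17
after view 3 [z-axis, 7 of 16 cells solid] → remaining = 8

|visual hull| = 8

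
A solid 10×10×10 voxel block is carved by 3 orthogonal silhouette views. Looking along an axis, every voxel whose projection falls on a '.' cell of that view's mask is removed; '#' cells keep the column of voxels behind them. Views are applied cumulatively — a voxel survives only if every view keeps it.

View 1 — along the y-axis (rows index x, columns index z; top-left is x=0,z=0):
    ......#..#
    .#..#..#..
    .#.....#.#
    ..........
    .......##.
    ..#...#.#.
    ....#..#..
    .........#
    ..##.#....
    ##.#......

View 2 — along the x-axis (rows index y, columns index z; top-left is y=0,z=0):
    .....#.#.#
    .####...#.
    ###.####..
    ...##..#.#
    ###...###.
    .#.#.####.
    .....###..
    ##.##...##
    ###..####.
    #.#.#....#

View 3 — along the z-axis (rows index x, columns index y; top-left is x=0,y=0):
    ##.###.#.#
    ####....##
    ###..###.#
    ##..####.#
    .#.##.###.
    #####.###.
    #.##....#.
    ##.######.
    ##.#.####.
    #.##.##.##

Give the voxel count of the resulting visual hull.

before carving: 1000 voxels (10×10×10)
[1] y-view keeps 22 columns → grid now 220
[2] x-view keeps 51 columns → grid now 116
[3] z-view keeps 67 columns → grid now 75

remaining voxels: 75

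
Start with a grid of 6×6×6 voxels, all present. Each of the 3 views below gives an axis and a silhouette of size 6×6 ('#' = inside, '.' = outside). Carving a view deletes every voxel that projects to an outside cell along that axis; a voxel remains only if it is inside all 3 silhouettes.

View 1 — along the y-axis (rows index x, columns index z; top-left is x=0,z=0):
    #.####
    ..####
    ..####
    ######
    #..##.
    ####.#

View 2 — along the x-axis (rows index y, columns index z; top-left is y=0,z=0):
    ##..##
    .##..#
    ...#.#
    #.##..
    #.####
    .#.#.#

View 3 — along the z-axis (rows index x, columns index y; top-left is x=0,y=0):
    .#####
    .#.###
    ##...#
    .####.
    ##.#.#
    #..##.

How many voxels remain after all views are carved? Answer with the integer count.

remaining voxels: 58

full grid |V| = 216
V1 y: intersect with XZ mask (27 set) -- 162 left
V2 x: intersect with YZ mask (20 set) -- 92 left
V3 z: intersect with XY mask (23 set) -- 58 left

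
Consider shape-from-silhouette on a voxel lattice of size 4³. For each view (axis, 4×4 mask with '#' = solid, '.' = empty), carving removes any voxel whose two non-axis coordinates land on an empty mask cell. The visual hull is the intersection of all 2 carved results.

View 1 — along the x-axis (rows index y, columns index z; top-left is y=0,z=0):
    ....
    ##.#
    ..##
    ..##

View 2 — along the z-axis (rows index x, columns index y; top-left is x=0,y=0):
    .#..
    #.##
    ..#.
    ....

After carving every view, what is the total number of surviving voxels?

|visual hull| = 9

start: 4×4×4 = 64 voxels
  1. axis=0 (YZ plane), |mask|=7  ⇒  voxels=28
  2. axis=2 (XY plane), |mask|=5  ⇒  voxels=9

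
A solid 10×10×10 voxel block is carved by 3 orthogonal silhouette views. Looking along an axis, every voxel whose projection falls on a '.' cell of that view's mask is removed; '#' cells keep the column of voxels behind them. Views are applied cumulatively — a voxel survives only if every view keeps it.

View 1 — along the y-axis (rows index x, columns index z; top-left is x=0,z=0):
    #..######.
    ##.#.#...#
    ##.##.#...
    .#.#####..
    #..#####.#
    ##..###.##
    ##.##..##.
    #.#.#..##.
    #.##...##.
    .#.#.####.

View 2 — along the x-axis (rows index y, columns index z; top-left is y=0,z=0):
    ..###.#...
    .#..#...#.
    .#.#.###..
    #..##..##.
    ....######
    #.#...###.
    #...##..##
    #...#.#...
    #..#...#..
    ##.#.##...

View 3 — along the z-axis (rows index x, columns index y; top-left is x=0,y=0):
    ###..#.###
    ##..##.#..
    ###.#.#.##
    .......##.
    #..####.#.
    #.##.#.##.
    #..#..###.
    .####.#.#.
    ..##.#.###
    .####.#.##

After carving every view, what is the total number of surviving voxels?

before carving: 1000 voxels (10×10×10)
V1 y: intersect with XZ mask (59 set) -- 590 left
V2 x: intersect with YZ mask (44 set) -- 283 left
V3 z: intersect with XY mask (57 set) -- 156 left

156 voxels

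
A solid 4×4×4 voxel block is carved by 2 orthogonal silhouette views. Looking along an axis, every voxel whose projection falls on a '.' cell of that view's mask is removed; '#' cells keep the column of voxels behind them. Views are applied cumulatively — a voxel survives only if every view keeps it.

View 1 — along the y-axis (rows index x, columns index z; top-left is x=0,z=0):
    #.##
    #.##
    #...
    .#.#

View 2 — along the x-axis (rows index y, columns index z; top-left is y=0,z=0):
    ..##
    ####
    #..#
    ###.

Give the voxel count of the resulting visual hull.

initial block: 4^3 = 64
[1] y-view keeps 9 columns → grid now 36
[2] x-view keeps 11 columns → grid now 26

26 voxels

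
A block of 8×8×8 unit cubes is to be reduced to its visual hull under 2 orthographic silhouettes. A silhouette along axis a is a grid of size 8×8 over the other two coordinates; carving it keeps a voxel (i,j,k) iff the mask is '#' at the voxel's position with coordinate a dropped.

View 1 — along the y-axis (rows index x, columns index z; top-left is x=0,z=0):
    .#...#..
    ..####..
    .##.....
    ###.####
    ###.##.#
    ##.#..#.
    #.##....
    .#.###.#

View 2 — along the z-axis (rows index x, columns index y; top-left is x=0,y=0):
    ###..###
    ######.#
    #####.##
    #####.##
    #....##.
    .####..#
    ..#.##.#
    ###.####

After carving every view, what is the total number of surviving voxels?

remaining voxels: 188

start: 8×8×8 = 512 voxels
after view 1 [y-axis, 33 of 64 cells solid] → remaining = 264
after view 2 [z-axis, 46 of 64 cells solid] → remaining = 188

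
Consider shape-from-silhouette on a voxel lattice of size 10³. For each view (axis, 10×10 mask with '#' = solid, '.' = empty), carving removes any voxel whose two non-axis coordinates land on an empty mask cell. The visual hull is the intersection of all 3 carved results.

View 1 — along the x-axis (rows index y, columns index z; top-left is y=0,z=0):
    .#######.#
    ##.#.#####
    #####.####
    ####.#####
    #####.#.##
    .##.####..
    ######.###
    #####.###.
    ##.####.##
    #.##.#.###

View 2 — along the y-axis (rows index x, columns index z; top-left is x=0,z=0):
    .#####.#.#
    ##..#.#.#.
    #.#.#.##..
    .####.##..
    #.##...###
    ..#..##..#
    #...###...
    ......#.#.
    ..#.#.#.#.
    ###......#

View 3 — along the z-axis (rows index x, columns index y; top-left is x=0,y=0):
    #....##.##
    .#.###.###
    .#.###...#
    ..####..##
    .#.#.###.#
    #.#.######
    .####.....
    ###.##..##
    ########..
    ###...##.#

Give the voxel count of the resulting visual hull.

start: 10×10×10 = 1000 voxels
step 1: project along x, AND mask (80/100) → |grid| = 800
step 2: project along y, AND mask (47/100) → |grid| = 374
step 3: project along z, AND mask (62/100) → |grid| = 226

226 voxels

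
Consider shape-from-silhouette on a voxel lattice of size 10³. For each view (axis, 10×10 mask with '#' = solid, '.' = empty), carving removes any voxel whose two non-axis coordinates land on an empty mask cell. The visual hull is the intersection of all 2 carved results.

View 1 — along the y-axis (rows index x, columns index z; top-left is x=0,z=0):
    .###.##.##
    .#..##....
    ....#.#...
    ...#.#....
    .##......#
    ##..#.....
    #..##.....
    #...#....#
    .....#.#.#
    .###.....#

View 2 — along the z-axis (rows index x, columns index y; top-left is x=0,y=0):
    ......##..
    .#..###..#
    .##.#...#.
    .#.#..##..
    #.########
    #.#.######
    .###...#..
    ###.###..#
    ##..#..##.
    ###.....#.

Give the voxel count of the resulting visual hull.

|visual hull| = 160

full grid |V| = 1000
V1 y: intersect with XZ mask (33 set) -- 330 left
V2 z: intersect with XY mask (52 set) -- 160 left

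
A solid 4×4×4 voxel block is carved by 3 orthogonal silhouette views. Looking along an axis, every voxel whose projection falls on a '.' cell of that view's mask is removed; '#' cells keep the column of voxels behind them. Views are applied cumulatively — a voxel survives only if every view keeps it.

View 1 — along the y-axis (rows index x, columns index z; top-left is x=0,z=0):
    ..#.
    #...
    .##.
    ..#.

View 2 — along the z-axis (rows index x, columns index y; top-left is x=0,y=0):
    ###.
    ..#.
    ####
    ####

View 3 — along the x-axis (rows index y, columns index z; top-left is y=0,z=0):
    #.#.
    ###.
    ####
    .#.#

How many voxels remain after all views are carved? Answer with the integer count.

remaining voxels: 13

initial block: 4^3 = 64
step 1: project along y, AND mask (5/16) → |grid| = 20
step 2: project along z, AND mask (12/16) → |grid| = 16
step 3: project along x, AND mask (11/16) → |grid| = 13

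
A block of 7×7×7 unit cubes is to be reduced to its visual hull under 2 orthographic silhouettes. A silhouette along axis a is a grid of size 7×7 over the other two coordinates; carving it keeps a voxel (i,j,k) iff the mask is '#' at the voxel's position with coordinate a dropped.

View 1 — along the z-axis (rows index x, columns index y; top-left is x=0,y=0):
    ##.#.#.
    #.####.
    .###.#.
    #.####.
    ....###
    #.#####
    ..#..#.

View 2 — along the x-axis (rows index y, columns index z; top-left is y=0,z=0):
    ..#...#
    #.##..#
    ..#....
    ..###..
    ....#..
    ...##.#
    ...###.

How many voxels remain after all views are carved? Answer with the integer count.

67 voxels

before carving: 343 voxels (7×7×7)
[1] z-view keeps 29 columns → grid now 203
[2] x-view keeps 17 columns → grid now 67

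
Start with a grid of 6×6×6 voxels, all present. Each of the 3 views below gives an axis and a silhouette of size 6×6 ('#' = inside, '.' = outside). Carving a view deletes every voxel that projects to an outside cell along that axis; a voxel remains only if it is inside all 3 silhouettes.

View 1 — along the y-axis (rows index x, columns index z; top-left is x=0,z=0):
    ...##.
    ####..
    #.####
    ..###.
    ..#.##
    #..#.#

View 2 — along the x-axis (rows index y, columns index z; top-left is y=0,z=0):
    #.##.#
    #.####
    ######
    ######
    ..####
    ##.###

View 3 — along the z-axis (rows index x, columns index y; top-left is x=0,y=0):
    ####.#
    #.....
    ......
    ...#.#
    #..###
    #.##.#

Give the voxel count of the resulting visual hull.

before carving: 216 voxels (6×6×6)
[1] y-view keeps 20 columns → grid now 120
[2] x-view keeps 30 columns → grid now 106
[3] z-view keeps 16 columns → grid now 39

voxel count = 39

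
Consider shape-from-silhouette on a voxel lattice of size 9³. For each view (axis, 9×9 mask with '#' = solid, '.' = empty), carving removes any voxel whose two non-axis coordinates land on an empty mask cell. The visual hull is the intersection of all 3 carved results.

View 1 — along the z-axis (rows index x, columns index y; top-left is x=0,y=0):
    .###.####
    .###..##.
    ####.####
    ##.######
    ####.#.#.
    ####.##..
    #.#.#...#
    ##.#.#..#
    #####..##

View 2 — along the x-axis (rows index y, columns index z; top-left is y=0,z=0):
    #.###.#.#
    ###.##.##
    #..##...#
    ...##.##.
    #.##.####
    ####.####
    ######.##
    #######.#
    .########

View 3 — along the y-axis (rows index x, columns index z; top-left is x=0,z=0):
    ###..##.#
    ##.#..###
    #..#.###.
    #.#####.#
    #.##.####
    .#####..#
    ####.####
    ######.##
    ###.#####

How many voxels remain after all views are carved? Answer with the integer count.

full grid |V| = 729
carve view 1 (along z, XY-mask fill 56/81): 504 voxels remain
carve view 2 (along x, YZ-mask fill 60/81): 363 voxels remain
carve view 3 (along y, XZ-mask fill 61/81): 266 voxels remain

266 voxels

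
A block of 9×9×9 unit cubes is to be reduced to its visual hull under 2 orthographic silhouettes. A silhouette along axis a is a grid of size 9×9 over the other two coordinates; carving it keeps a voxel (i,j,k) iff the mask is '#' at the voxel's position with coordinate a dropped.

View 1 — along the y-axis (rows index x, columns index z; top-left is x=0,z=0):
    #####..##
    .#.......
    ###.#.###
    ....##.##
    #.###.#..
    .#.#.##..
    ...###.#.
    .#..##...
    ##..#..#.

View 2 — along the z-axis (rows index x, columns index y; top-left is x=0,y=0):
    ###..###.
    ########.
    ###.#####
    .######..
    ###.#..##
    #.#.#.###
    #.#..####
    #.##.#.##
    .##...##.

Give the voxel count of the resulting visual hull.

before carving: 729 voxels (9×9×9)
[1] y-view keeps 39 columns → grid now 351
[2] z-view keeps 56 columns → grid now 242

242 voxels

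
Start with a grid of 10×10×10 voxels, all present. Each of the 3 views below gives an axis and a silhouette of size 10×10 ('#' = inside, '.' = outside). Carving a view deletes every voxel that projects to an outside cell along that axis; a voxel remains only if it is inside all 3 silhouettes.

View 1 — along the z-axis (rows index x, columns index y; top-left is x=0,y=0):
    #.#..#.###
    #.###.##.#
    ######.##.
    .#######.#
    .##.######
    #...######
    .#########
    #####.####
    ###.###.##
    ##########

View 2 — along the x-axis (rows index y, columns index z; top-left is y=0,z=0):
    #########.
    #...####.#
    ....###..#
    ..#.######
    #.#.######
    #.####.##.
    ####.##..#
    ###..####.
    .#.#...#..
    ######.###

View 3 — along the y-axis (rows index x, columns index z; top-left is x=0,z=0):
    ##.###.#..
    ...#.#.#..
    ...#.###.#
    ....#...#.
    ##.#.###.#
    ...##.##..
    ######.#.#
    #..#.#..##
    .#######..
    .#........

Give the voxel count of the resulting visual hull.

before carving: 1000 voxels (10×10×10)
carve view 1 (along z, XY-mask fill 80/100): 800 voxels remain
carve view 2 (along x, YZ-mask fill 67/100): 535 voxels remain
carve view 3 (along y, XZ-mask fill 48/100): 254 voxels remain

voxel count = 254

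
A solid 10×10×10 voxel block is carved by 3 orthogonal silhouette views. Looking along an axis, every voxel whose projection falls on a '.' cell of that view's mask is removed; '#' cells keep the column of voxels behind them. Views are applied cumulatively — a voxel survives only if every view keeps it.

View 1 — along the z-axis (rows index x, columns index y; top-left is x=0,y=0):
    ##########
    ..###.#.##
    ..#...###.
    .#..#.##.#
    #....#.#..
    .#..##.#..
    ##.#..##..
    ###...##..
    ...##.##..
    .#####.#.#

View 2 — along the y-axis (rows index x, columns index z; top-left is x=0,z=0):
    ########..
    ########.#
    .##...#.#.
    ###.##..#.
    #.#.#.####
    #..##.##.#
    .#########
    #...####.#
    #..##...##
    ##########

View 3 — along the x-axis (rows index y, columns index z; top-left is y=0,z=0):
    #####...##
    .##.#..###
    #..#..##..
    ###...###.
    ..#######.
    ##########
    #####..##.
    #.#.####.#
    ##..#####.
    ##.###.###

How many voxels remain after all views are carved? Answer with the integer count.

initial block: 10^3 = 1000
after view 1 [z-axis, 53 of 100 cells solid] → remaining = 530
after view 2 [y-axis, 70 of 100 cells solid] → remaining = 390
after view 3 [x-axis, 69 of 100 cells solid] → remaining = 264

remaining voxels: 264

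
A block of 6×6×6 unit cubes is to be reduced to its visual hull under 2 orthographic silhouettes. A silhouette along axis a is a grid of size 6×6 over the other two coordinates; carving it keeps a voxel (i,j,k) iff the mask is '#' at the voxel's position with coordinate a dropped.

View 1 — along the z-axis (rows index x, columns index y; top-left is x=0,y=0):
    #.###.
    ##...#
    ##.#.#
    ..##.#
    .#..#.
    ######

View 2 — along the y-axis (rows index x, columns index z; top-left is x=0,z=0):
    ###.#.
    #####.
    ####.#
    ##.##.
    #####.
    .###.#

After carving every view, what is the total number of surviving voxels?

97 voxels

start: 6×6×6 = 216 voxels
[1] z-view keeps 22 columns → grid now 132
[2] y-view keeps 27 columns → grid now 97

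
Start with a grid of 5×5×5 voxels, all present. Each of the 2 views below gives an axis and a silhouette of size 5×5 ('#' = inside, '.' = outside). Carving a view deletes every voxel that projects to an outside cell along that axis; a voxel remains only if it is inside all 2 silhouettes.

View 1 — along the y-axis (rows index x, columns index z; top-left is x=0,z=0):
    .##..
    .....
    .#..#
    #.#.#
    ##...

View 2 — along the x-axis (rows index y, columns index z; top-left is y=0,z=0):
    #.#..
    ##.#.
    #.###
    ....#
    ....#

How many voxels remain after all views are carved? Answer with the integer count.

remaining voxels: 19

start: 5×5×5 = 125 voxels
step 1: project along y, AND mask (9/25) → |grid| = 45
step 2: project along x, AND mask (11/25) → |grid| = 19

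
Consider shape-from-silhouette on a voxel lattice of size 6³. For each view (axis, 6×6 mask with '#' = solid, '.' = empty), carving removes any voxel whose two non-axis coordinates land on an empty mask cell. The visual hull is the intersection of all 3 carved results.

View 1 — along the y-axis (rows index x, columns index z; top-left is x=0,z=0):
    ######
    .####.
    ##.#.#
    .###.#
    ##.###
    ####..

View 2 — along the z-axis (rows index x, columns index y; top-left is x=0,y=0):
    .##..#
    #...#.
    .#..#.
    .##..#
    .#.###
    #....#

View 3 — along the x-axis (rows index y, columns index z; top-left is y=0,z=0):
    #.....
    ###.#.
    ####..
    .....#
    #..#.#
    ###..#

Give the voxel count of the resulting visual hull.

40 voxels

full grid |V| = 216
[1] y-view keeps 27 columns → grid now 162
[2] z-view keeps 16 columns → grid now 74
[3] x-view keeps 17 columns → grid now 40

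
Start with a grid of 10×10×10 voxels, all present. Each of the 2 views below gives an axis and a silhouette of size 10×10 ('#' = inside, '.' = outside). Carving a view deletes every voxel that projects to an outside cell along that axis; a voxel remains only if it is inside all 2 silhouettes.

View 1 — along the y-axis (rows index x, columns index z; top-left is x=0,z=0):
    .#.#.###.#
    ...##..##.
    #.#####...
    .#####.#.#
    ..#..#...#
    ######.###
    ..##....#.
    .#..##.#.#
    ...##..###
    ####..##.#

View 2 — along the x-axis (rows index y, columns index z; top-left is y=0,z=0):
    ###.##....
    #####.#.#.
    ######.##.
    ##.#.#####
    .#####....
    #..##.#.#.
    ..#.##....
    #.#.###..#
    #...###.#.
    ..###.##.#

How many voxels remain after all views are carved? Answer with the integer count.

start: 10×10×10 = 1000 voxels
[1] y-view keeps 55 columns → grid now 550
[2] x-view keeps 58 columns → grid now 312

remaining voxels: 312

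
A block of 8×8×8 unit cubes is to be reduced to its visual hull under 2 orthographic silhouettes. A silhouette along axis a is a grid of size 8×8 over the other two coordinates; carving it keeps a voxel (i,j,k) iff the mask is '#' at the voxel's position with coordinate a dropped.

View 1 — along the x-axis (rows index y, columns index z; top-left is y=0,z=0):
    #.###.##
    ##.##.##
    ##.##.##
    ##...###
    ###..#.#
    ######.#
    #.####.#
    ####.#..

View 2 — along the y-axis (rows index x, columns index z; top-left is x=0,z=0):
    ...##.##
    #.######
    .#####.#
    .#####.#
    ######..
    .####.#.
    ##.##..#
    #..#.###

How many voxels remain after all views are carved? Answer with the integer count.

full grid |V| = 512
after view 1 [x-axis, 46 of 64 cells solid] → remaining = 368
after view 2 [y-axis, 44 of 64 cells solid] → remaining = 253

remaining voxels: 253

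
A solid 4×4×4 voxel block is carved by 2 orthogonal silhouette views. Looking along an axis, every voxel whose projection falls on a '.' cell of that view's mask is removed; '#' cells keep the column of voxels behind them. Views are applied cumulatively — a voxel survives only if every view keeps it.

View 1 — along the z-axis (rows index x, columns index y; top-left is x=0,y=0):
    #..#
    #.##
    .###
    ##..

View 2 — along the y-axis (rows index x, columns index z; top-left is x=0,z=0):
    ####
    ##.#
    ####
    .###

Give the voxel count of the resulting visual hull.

voxel count = 35

full grid |V| = 64
V1 z: intersect with XY mask (10 set) -- 40 left
V2 y: intersect with XZ mask (14 set) -- 35 left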